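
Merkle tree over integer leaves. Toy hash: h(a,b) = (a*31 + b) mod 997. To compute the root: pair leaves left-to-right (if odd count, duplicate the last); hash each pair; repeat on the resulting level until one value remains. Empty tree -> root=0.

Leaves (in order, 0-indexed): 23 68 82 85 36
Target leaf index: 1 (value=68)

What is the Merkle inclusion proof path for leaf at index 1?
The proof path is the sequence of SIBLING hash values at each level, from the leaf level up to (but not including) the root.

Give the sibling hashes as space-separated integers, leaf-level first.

L0 (leaves): [23, 68, 82, 85, 36], target index=1
L1: h(23,68)=(23*31+68)%997=781 [pair 0] h(82,85)=(82*31+85)%997=633 [pair 1] h(36,36)=(36*31+36)%997=155 [pair 2] -> [781, 633, 155]
  Sibling for proof at L0: 23
L2: h(781,633)=(781*31+633)%997=916 [pair 0] h(155,155)=(155*31+155)%997=972 [pair 1] -> [916, 972]
  Sibling for proof at L1: 633
L3: h(916,972)=(916*31+972)%997=455 [pair 0] -> [455]
  Sibling for proof at L2: 972
Root: 455
Proof path (sibling hashes from leaf to root): [23, 633, 972]

Answer: 23 633 972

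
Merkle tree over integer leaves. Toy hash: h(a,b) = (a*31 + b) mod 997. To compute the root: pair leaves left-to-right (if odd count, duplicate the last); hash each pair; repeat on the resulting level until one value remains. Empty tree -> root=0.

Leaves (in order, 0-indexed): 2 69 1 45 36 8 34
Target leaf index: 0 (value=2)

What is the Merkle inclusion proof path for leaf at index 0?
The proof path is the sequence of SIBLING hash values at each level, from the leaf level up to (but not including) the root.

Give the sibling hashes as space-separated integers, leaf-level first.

L0 (leaves): [2, 69, 1, 45, 36, 8, 34], target index=0
L1: h(2,69)=(2*31+69)%997=131 [pair 0] h(1,45)=(1*31+45)%997=76 [pair 1] h(36,8)=(36*31+8)%997=127 [pair 2] h(34,34)=(34*31+34)%997=91 [pair 3] -> [131, 76, 127, 91]
  Sibling for proof at L0: 69
L2: h(131,76)=(131*31+76)%997=149 [pair 0] h(127,91)=(127*31+91)%997=40 [pair 1] -> [149, 40]
  Sibling for proof at L1: 76
L3: h(149,40)=(149*31+40)%997=671 [pair 0] -> [671]
  Sibling for proof at L2: 40
Root: 671
Proof path (sibling hashes from leaf to root): [69, 76, 40]

Answer: 69 76 40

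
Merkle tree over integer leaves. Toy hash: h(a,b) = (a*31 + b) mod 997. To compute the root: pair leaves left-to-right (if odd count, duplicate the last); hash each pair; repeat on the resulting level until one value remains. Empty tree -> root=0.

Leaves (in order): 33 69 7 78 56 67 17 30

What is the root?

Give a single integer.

L0: [33, 69, 7, 78, 56, 67, 17, 30]
L1: h(33,69)=(33*31+69)%997=95 h(7,78)=(7*31+78)%997=295 h(56,67)=(56*31+67)%997=806 h(17,30)=(17*31+30)%997=557 -> [95, 295, 806, 557]
L2: h(95,295)=(95*31+295)%997=249 h(806,557)=(806*31+557)%997=618 -> [249, 618]
L3: h(249,618)=(249*31+618)%997=361 -> [361]

Answer: 361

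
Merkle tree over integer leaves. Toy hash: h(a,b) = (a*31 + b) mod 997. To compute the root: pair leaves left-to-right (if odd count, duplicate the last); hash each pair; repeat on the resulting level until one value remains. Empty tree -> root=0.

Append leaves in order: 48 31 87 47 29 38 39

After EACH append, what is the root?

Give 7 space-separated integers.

After append 48 (leaves=[48]):
  L0: [48]
  root=48
After append 31 (leaves=[48, 31]):
  L0: [48, 31]
  L1: h(48,31)=(48*31+31)%997=522 -> [522]
  root=522
After append 87 (leaves=[48, 31, 87]):
  L0: [48, 31, 87]
  L1: h(48,31)=(48*31+31)%997=522 h(87,87)=(87*31+87)%997=790 -> [522, 790]
  L2: h(522,790)=(522*31+790)%997=23 -> [23]
  root=23
After append 47 (leaves=[48, 31, 87, 47]):
  L0: [48, 31, 87, 47]
  L1: h(48,31)=(48*31+31)%997=522 h(87,47)=(87*31+47)%997=750 -> [522, 750]
  L2: h(522,750)=(522*31+750)%997=980 -> [980]
  root=980
After append 29 (leaves=[48, 31, 87, 47, 29]):
  L0: [48, 31, 87, 47, 29]
  L1: h(48,31)=(48*31+31)%997=522 h(87,47)=(87*31+47)%997=750 h(29,29)=(29*31+29)%997=928 -> [522, 750, 928]
  L2: h(522,750)=(522*31+750)%997=980 h(928,928)=(928*31+928)%997=783 -> [980, 783]
  L3: h(980,783)=(980*31+783)%997=256 -> [256]
  root=256
After append 38 (leaves=[48, 31, 87, 47, 29, 38]):
  L0: [48, 31, 87, 47, 29, 38]
  L1: h(48,31)=(48*31+31)%997=522 h(87,47)=(87*31+47)%997=750 h(29,38)=(29*31+38)%997=937 -> [522, 750, 937]
  L2: h(522,750)=(522*31+750)%997=980 h(937,937)=(937*31+937)%997=74 -> [980, 74]
  L3: h(980,74)=(980*31+74)%997=544 -> [544]
  root=544
After append 39 (leaves=[48, 31, 87, 47, 29, 38, 39]):
  L0: [48, 31, 87, 47, 29, 38, 39]
  L1: h(48,31)=(48*31+31)%997=522 h(87,47)=(87*31+47)%997=750 h(29,38)=(29*31+38)%997=937 h(39,39)=(39*31+39)%997=251 -> [522, 750, 937, 251]
  L2: h(522,750)=(522*31+750)%997=980 h(937,251)=(937*31+251)%997=385 -> [980, 385]
  L3: h(980,385)=(980*31+385)%997=855 -> [855]
  root=855

Answer: 48 522 23 980 256 544 855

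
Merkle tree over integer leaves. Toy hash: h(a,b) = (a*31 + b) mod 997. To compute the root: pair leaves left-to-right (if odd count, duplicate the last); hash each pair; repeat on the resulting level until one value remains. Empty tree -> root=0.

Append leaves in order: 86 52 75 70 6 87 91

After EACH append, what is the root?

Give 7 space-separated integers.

Answer: 86 724 916 911 487 88 733

Derivation:
After append 86 (leaves=[86]):
  L0: [86]
  root=86
After append 52 (leaves=[86, 52]):
  L0: [86, 52]
  L1: h(86,52)=(86*31+52)%997=724 -> [724]
  root=724
After append 75 (leaves=[86, 52, 75]):
  L0: [86, 52, 75]
  L1: h(86,52)=(86*31+52)%997=724 h(75,75)=(75*31+75)%997=406 -> [724, 406]
  L2: h(724,406)=(724*31+406)%997=916 -> [916]
  root=916
After append 70 (leaves=[86, 52, 75, 70]):
  L0: [86, 52, 75, 70]
  L1: h(86,52)=(86*31+52)%997=724 h(75,70)=(75*31+70)%997=401 -> [724, 401]
  L2: h(724,401)=(724*31+401)%997=911 -> [911]
  root=911
After append 6 (leaves=[86, 52, 75, 70, 6]):
  L0: [86, 52, 75, 70, 6]
  L1: h(86,52)=(86*31+52)%997=724 h(75,70)=(75*31+70)%997=401 h(6,6)=(6*31+6)%997=192 -> [724, 401, 192]
  L2: h(724,401)=(724*31+401)%997=911 h(192,192)=(192*31+192)%997=162 -> [911, 162]
  L3: h(911,162)=(911*31+162)%997=487 -> [487]
  root=487
After append 87 (leaves=[86, 52, 75, 70, 6, 87]):
  L0: [86, 52, 75, 70, 6, 87]
  L1: h(86,52)=(86*31+52)%997=724 h(75,70)=(75*31+70)%997=401 h(6,87)=(6*31+87)%997=273 -> [724, 401, 273]
  L2: h(724,401)=(724*31+401)%997=911 h(273,273)=(273*31+273)%997=760 -> [911, 760]
  L3: h(911,760)=(911*31+760)%997=88 -> [88]
  root=88
After append 91 (leaves=[86, 52, 75, 70, 6, 87, 91]):
  L0: [86, 52, 75, 70, 6, 87, 91]
  L1: h(86,52)=(86*31+52)%997=724 h(75,70)=(75*31+70)%997=401 h(6,87)=(6*31+87)%997=273 h(91,91)=(91*31+91)%997=918 -> [724, 401, 273, 918]
  L2: h(724,401)=(724*31+401)%997=911 h(273,918)=(273*31+918)%997=408 -> [911, 408]
  L3: h(911,408)=(911*31+408)%997=733 -> [733]
  root=733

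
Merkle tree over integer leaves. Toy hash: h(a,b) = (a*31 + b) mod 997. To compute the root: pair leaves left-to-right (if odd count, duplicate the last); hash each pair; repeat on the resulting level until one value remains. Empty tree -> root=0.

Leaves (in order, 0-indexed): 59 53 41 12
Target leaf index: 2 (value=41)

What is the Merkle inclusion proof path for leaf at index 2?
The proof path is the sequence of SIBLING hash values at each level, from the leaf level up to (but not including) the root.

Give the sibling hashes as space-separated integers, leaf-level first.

Answer: 12 885

Derivation:
L0 (leaves): [59, 53, 41, 12], target index=2
L1: h(59,53)=(59*31+53)%997=885 [pair 0] h(41,12)=(41*31+12)%997=286 [pair 1] -> [885, 286]
  Sibling for proof at L0: 12
L2: h(885,286)=(885*31+286)%997=802 [pair 0] -> [802]
  Sibling for proof at L1: 885
Root: 802
Proof path (sibling hashes from leaf to root): [12, 885]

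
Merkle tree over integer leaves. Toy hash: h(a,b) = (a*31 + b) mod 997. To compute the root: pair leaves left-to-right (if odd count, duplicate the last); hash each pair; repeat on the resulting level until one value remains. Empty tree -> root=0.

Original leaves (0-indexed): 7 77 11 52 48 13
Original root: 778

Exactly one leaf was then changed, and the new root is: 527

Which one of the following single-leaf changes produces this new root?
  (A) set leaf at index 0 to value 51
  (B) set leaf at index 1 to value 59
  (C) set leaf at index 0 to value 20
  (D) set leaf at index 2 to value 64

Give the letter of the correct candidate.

Original leaves: [7, 77, 11, 52, 48, 13]
Target new root: 527
Try each candidate change and compute the resulting root:
Candidate A: set leaf[0] = 51 -> leaves = [51, 77, 11, 52, 48, 13]
  L0: [51, 77, 11, 52, 48, 13]
  L1: h(51,77)=(51*31+77)%997=661 h(11,52)=(11*31+52)%997=393 h(48,13)=(48*31+13)%997=504 -> [661, 393, 504]
  L2: h(661,393)=(661*31+393)%997=944 h(504,504)=(504*31+504)%997=176 -> [944, 176]
  L3: h(944,176)=(944*31+176)%997=527 -> [527]
  root = 527 == target 527  ** MATCH **
Candidate B: set leaf[1] = 59 -> leaves = [7, 59, 11, 52, 48, 13]
  L0: [7, 59, 11, 52, 48, 13]
  L1: h(7,59)=(7*31+59)%997=276 h(11,52)=(11*31+52)%997=393 h(48,13)=(48*31+13)%997=504 -> [276, 393, 504]
  L2: h(276,393)=(276*31+393)%997=973 h(504,504)=(504*31+504)%997=176 -> [973, 176]
  L3: h(973,176)=(973*31+176)%997=429 -> [429]
  root = 429 != target 527
Candidate C: set leaf[0] = 20 -> leaves = [20, 77, 11, 52, 48, 13]
  L0: [20, 77, 11, 52, 48, 13]
  L1: h(20,77)=(20*31+77)%997=697 h(11,52)=(11*31+52)%997=393 h(48,13)=(48*31+13)%997=504 -> [697, 393, 504]
  L2: h(697,393)=(697*31+393)%997=66 h(504,504)=(504*31+504)%997=176 -> [66, 176]
  L3: h(66,176)=(66*31+176)%997=228 -> [228]
  root = 228 != target 527
Candidate D: set leaf[2] = 64 -> leaves = [7, 77, 64, 52, 48, 13]
  L0: [7, 77, 64, 52, 48, 13]
  L1: h(7,77)=(7*31+77)%997=294 h(64,52)=(64*31+52)%997=42 h(48,13)=(48*31+13)%997=504 -> [294, 42, 504]
  L2: h(294,42)=(294*31+42)%997=183 h(504,504)=(504*31+504)%997=176 -> [183, 176]
  L3: h(183,176)=(183*31+176)%997=864 -> [864]
  root = 864 != target 527
Candidate A produces the target root.

Answer: A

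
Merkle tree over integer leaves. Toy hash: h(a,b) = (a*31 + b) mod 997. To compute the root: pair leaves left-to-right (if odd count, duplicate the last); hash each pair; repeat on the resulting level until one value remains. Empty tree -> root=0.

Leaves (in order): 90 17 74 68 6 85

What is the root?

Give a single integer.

Answer: 782

Derivation:
L0: [90, 17, 74, 68, 6, 85]
L1: h(90,17)=(90*31+17)%997=813 h(74,68)=(74*31+68)%997=368 h(6,85)=(6*31+85)%997=271 -> [813, 368, 271]
L2: h(813,368)=(813*31+368)%997=646 h(271,271)=(271*31+271)%997=696 -> [646, 696]
L3: h(646,696)=(646*31+696)%997=782 -> [782]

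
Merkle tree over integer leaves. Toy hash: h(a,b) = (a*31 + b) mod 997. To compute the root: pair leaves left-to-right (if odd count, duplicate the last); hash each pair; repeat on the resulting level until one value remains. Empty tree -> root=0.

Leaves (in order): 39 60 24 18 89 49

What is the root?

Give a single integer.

L0: [39, 60, 24, 18, 89, 49]
L1: h(39,60)=(39*31+60)%997=272 h(24,18)=(24*31+18)%997=762 h(89,49)=(89*31+49)%997=814 -> [272, 762, 814]
L2: h(272,762)=(272*31+762)%997=221 h(814,814)=(814*31+814)%997=126 -> [221, 126]
L3: h(221,126)=(221*31+126)%997=995 -> [995]

Answer: 995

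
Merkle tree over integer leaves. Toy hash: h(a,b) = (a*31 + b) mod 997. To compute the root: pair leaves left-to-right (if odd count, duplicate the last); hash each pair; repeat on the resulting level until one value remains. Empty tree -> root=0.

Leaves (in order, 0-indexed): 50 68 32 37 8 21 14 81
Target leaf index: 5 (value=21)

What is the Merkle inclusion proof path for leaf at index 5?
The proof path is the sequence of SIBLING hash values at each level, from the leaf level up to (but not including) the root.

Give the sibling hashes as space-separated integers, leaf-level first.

L0 (leaves): [50, 68, 32, 37, 8, 21, 14, 81], target index=5
L1: h(50,68)=(50*31+68)%997=621 [pair 0] h(32,37)=(32*31+37)%997=32 [pair 1] h(8,21)=(8*31+21)%997=269 [pair 2] h(14,81)=(14*31+81)%997=515 [pair 3] -> [621, 32, 269, 515]
  Sibling for proof at L0: 8
L2: h(621,32)=(621*31+32)%997=340 [pair 0] h(269,515)=(269*31+515)%997=878 [pair 1] -> [340, 878]
  Sibling for proof at L1: 515
L3: h(340,878)=(340*31+878)%997=451 [pair 0] -> [451]
  Sibling for proof at L2: 340
Root: 451
Proof path (sibling hashes from leaf to root): [8, 515, 340]

Answer: 8 515 340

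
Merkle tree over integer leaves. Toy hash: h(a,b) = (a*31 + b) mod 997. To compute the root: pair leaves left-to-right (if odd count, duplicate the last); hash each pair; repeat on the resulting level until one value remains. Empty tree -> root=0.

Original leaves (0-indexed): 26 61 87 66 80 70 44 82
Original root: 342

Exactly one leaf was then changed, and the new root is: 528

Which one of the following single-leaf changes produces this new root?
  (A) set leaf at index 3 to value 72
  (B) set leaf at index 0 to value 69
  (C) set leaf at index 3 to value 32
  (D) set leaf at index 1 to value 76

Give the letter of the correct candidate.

Original leaves: [26, 61, 87, 66, 80, 70, 44, 82]
Target new root: 528
Try each candidate change and compute the resulting root:
Candidate A: set leaf[3] = 72 -> leaves = [26, 61, 87, 72, 80, 70, 44, 82]
  L0: [26, 61, 87, 72, 80, 70, 44, 82]
  L1: h(26,61)=(26*31+61)%997=867 h(87,72)=(87*31+72)%997=775 h(80,70)=(80*31+70)%997=556 h(44,82)=(44*31+82)%997=449 -> [867, 775, 556, 449]
  L2: h(867,775)=(867*31+775)%997=733 h(556,449)=(556*31+449)%997=736 -> [733, 736]
  L3: h(733,736)=(733*31+736)%997=528 -> [528]
  root = 528 == target 528  ** MATCH **
Candidate B: set leaf[0] = 69 -> leaves = [69, 61, 87, 66, 80, 70, 44, 82]
  L0: [69, 61, 87, 66, 80, 70, 44, 82]
  L1: h(69,61)=(69*31+61)%997=206 h(87,66)=(87*31+66)%997=769 h(80,70)=(80*31+70)%997=556 h(44,82)=(44*31+82)%997=449 -> [206, 769, 556, 449]
  L2: h(206,769)=(206*31+769)%997=176 h(556,449)=(556*31+449)%997=736 -> [176, 736]
  L3: h(176,736)=(176*31+736)%997=210 -> [210]
  root = 210 != target 528
Candidate C: set leaf[3] = 32 -> leaves = [26, 61, 87, 32, 80, 70, 44, 82]
  L0: [26, 61, 87, 32, 80, 70, 44, 82]
  L1: h(26,61)=(26*31+61)%997=867 h(87,32)=(87*31+32)%997=735 h(80,70)=(80*31+70)%997=556 h(44,82)=(44*31+82)%997=449 -> [867, 735, 556, 449]
  L2: h(867,735)=(867*31+735)%997=693 h(556,449)=(556*31+449)%997=736 -> [693, 736]
  L3: h(693,736)=(693*31+736)%997=285 -> [285]
  root = 285 != target 528
Candidate D: set leaf[1] = 76 -> leaves = [26, 76, 87, 66, 80, 70, 44, 82]
  L0: [26, 76, 87, 66, 80, 70, 44, 82]
  L1: h(26,76)=(26*31+76)%997=882 h(87,66)=(87*31+66)%997=769 h(80,70)=(80*31+70)%997=556 h(44,82)=(44*31+82)%997=449 -> [882, 769, 556, 449]
  L2: h(882,769)=(882*31+769)%997=195 h(556,449)=(556*31+449)%997=736 -> [195, 736]
  L3: h(195,736)=(195*31+736)%997=799 -> [799]
  root = 799 != target 528
Candidate A produces the target root.

Answer: A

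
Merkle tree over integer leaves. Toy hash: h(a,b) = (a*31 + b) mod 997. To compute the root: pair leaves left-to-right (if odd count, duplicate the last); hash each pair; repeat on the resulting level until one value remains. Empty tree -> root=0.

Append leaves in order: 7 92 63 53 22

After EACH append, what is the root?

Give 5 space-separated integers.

Answer: 7 309 628 618 809

Derivation:
After append 7 (leaves=[7]):
  L0: [7]
  root=7
After append 92 (leaves=[7, 92]):
  L0: [7, 92]
  L1: h(7,92)=(7*31+92)%997=309 -> [309]
  root=309
After append 63 (leaves=[7, 92, 63]):
  L0: [7, 92, 63]
  L1: h(7,92)=(7*31+92)%997=309 h(63,63)=(63*31+63)%997=22 -> [309, 22]
  L2: h(309,22)=(309*31+22)%997=628 -> [628]
  root=628
After append 53 (leaves=[7, 92, 63, 53]):
  L0: [7, 92, 63, 53]
  L1: h(7,92)=(7*31+92)%997=309 h(63,53)=(63*31+53)%997=12 -> [309, 12]
  L2: h(309,12)=(309*31+12)%997=618 -> [618]
  root=618
After append 22 (leaves=[7, 92, 63, 53, 22]):
  L0: [7, 92, 63, 53, 22]
  L1: h(7,92)=(7*31+92)%997=309 h(63,53)=(63*31+53)%997=12 h(22,22)=(22*31+22)%997=704 -> [309, 12, 704]
  L2: h(309,12)=(309*31+12)%997=618 h(704,704)=(704*31+704)%997=594 -> [618, 594]
  L3: h(618,594)=(618*31+594)%997=809 -> [809]
  root=809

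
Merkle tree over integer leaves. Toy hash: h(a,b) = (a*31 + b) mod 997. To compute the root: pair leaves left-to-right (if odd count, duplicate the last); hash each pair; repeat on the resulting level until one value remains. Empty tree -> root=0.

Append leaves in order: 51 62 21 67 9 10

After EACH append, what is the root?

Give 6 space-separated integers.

Answer: 51 646 758 804 242 274

Derivation:
After append 51 (leaves=[51]):
  L0: [51]
  root=51
After append 62 (leaves=[51, 62]):
  L0: [51, 62]
  L1: h(51,62)=(51*31+62)%997=646 -> [646]
  root=646
After append 21 (leaves=[51, 62, 21]):
  L0: [51, 62, 21]
  L1: h(51,62)=(51*31+62)%997=646 h(21,21)=(21*31+21)%997=672 -> [646, 672]
  L2: h(646,672)=(646*31+672)%997=758 -> [758]
  root=758
After append 67 (leaves=[51, 62, 21, 67]):
  L0: [51, 62, 21, 67]
  L1: h(51,62)=(51*31+62)%997=646 h(21,67)=(21*31+67)%997=718 -> [646, 718]
  L2: h(646,718)=(646*31+718)%997=804 -> [804]
  root=804
After append 9 (leaves=[51, 62, 21, 67, 9]):
  L0: [51, 62, 21, 67, 9]
  L1: h(51,62)=(51*31+62)%997=646 h(21,67)=(21*31+67)%997=718 h(9,9)=(9*31+9)%997=288 -> [646, 718, 288]
  L2: h(646,718)=(646*31+718)%997=804 h(288,288)=(288*31+288)%997=243 -> [804, 243]
  L3: h(804,243)=(804*31+243)%997=242 -> [242]
  root=242
After append 10 (leaves=[51, 62, 21, 67, 9, 10]):
  L0: [51, 62, 21, 67, 9, 10]
  L1: h(51,62)=(51*31+62)%997=646 h(21,67)=(21*31+67)%997=718 h(9,10)=(9*31+10)%997=289 -> [646, 718, 289]
  L2: h(646,718)=(646*31+718)%997=804 h(289,289)=(289*31+289)%997=275 -> [804, 275]
  L3: h(804,275)=(804*31+275)%997=274 -> [274]
  root=274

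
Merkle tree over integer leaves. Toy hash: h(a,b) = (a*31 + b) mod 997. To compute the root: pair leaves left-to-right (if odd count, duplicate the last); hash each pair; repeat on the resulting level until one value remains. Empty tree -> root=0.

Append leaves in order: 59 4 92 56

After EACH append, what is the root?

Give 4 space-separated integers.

Answer: 59 836 944 908

Derivation:
After append 59 (leaves=[59]):
  L0: [59]
  root=59
After append 4 (leaves=[59, 4]):
  L0: [59, 4]
  L1: h(59,4)=(59*31+4)%997=836 -> [836]
  root=836
After append 92 (leaves=[59, 4, 92]):
  L0: [59, 4, 92]
  L1: h(59,4)=(59*31+4)%997=836 h(92,92)=(92*31+92)%997=950 -> [836, 950]
  L2: h(836,950)=(836*31+950)%997=944 -> [944]
  root=944
After append 56 (leaves=[59, 4, 92, 56]):
  L0: [59, 4, 92, 56]
  L1: h(59,4)=(59*31+4)%997=836 h(92,56)=(92*31+56)%997=914 -> [836, 914]
  L2: h(836,914)=(836*31+914)%997=908 -> [908]
  root=908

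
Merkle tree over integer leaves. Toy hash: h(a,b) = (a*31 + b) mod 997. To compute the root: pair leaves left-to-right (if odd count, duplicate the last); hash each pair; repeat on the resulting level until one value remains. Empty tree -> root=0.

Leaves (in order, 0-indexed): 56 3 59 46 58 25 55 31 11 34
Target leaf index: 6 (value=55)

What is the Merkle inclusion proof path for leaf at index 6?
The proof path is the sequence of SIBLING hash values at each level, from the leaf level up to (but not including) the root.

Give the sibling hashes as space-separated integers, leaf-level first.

L0 (leaves): [56, 3, 59, 46, 58, 25, 55, 31, 11, 34], target index=6
L1: h(56,3)=(56*31+3)%997=742 [pair 0] h(59,46)=(59*31+46)%997=878 [pair 1] h(58,25)=(58*31+25)%997=826 [pair 2] h(55,31)=(55*31+31)%997=739 [pair 3] h(11,34)=(11*31+34)%997=375 [pair 4] -> [742, 878, 826, 739, 375]
  Sibling for proof at L0: 31
L2: h(742,878)=(742*31+878)%997=949 [pair 0] h(826,739)=(826*31+739)%997=423 [pair 1] h(375,375)=(375*31+375)%997=36 [pair 2] -> [949, 423, 36]
  Sibling for proof at L1: 826
L3: h(949,423)=(949*31+423)%997=929 [pair 0] h(36,36)=(36*31+36)%997=155 [pair 1] -> [929, 155]
  Sibling for proof at L2: 949
L4: h(929,155)=(929*31+155)%997=41 [pair 0] -> [41]
  Sibling for proof at L3: 155
Root: 41
Proof path (sibling hashes from leaf to root): [31, 826, 949, 155]

Answer: 31 826 949 155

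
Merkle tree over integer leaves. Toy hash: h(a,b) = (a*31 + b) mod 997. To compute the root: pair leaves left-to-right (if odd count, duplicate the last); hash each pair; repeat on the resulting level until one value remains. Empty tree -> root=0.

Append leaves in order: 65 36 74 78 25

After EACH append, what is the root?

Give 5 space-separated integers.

After append 65 (leaves=[65]):
  L0: [65]
  root=65
After append 36 (leaves=[65, 36]):
  L0: [65, 36]
  L1: h(65,36)=(65*31+36)%997=57 -> [57]
  root=57
After append 74 (leaves=[65, 36, 74]):
  L0: [65, 36, 74]
  L1: h(65,36)=(65*31+36)%997=57 h(74,74)=(74*31+74)%997=374 -> [57, 374]
  L2: h(57,374)=(57*31+374)%997=147 -> [147]
  root=147
After append 78 (leaves=[65, 36, 74, 78]):
  L0: [65, 36, 74, 78]
  L1: h(65,36)=(65*31+36)%997=57 h(74,78)=(74*31+78)%997=378 -> [57, 378]
  L2: h(57,378)=(57*31+378)%997=151 -> [151]
  root=151
After append 25 (leaves=[65, 36, 74, 78, 25]):
  L0: [65, 36, 74, 78, 25]
  L1: h(65,36)=(65*31+36)%997=57 h(74,78)=(74*31+78)%997=378 h(25,25)=(25*31+25)%997=800 -> [57, 378, 800]
  L2: h(57,378)=(57*31+378)%997=151 h(800,800)=(800*31+800)%997=675 -> [151, 675]
  L3: h(151,675)=(151*31+675)%997=371 -> [371]
  root=371

Answer: 65 57 147 151 371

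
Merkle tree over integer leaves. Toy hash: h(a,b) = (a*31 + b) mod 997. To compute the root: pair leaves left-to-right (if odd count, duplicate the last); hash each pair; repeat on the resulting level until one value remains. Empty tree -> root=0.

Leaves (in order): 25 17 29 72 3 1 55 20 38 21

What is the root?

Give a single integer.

Answer: 119

Derivation:
L0: [25, 17, 29, 72, 3, 1, 55, 20, 38, 21]
L1: h(25,17)=(25*31+17)%997=792 h(29,72)=(29*31+72)%997=971 h(3,1)=(3*31+1)%997=94 h(55,20)=(55*31+20)%997=728 h(38,21)=(38*31+21)%997=202 -> [792, 971, 94, 728, 202]
L2: h(792,971)=(792*31+971)%997=598 h(94,728)=(94*31+728)%997=651 h(202,202)=(202*31+202)%997=482 -> [598, 651, 482]
L3: h(598,651)=(598*31+651)%997=246 h(482,482)=(482*31+482)%997=469 -> [246, 469]
L4: h(246,469)=(246*31+469)%997=119 -> [119]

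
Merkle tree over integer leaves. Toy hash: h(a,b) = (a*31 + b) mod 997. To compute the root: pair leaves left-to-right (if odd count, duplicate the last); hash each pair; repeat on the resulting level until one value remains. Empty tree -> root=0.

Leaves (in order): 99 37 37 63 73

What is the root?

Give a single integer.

L0: [99, 37, 37, 63, 73]
L1: h(99,37)=(99*31+37)%997=115 h(37,63)=(37*31+63)%997=213 h(73,73)=(73*31+73)%997=342 -> [115, 213, 342]
L2: h(115,213)=(115*31+213)%997=787 h(342,342)=(342*31+342)%997=974 -> [787, 974]
L3: h(787,974)=(787*31+974)%997=446 -> [446]

Answer: 446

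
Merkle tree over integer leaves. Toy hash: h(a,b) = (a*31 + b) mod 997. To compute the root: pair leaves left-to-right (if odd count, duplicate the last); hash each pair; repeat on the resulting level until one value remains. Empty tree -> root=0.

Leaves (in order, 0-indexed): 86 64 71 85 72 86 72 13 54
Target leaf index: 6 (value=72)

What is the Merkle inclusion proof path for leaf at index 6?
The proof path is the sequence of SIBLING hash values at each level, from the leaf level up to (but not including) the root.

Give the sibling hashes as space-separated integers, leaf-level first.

Answer: 13 324 177 794

Derivation:
L0 (leaves): [86, 64, 71, 85, 72, 86, 72, 13, 54], target index=6
L1: h(86,64)=(86*31+64)%997=736 [pair 0] h(71,85)=(71*31+85)%997=292 [pair 1] h(72,86)=(72*31+86)%997=324 [pair 2] h(72,13)=(72*31+13)%997=251 [pair 3] h(54,54)=(54*31+54)%997=731 [pair 4] -> [736, 292, 324, 251, 731]
  Sibling for proof at L0: 13
L2: h(736,292)=(736*31+292)%997=177 [pair 0] h(324,251)=(324*31+251)%997=325 [pair 1] h(731,731)=(731*31+731)%997=461 [pair 2] -> [177, 325, 461]
  Sibling for proof at L1: 324
L3: h(177,325)=(177*31+325)%997=827 [pair 0] h(461,461)=(461*31+461)%997=794 [pair 1] -> [827, 794]
  Sibling for proof at L2: 177
L4: h(827,794)=(827*31+794)%997=509 [pair 0] -> [509]
  Sibling for proof at L3: 794
Root: 509
Proof path (sibling hashes from leaf to root): [13, 324, 177, 794]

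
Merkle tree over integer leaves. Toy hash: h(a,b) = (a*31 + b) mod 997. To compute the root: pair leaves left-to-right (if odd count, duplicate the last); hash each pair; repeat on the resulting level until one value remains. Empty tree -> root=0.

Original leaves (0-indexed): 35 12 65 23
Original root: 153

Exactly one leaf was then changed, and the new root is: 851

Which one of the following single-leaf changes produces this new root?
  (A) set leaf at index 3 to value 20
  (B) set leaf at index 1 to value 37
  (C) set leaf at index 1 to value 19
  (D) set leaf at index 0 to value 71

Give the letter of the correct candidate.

Answer: D

Derivation:
Original leaves: [35, 12, 65, 23]
Target new root: 851
Try each candidate change and compute the resulting root:
Candidate A: set leaf[3] = 20 -> leaves = [35, 12, 65, 20]
  L0: [35, 12, 65, 20]
  L1: h(35,12)=(35*31+12)%997=100 h(65,20)=(65*31+20)%997=41 -> [100, 41]
  L2: h(100,41)=(100*31+41)%997=150 -> [150]
  root = 150 != target 851
Candidate B: set leaf[1] = 37 -> leaves = [35, 37, 65, 23]
  L0: [35, 37, 65, 23]
  L1: h(35,37)=(35*31+37)%997=125 h(65,23)=(65*31+23)%997=44 -> [125, 44]
  L2: h(125,44)=(125*31+44)%997=928 -> [928]
  root = 928 != target 851
Candidate C: set leaf[1] = 19 -> leaves = [35, 19, 65, 23]
  L0: [35, 19, 65, 23]
  L1: h(35,19)=(35*31+19)%997=107 h(65,23)=(65*31+23)%997=44 -> [107, 44]
  L2: h(107,44)=(107*31+44)%997=370 -> [370]
  root = 370 != target 851
Candidate D: set leaf[0] = 71 -> leaves = [71, 12, 65, 23]
  L0: [71, 12, 65, 23]
  L1: h(71,12)=(71*31+12)%997=219 h(65,23)=(65*31+23)%997=44 -> [219, 44]
  L2: h(219,44)=(219*31+44)%997=851 -> [851]
  root = 851 == target 851  ** MATCH **
Candidate D produces the target root.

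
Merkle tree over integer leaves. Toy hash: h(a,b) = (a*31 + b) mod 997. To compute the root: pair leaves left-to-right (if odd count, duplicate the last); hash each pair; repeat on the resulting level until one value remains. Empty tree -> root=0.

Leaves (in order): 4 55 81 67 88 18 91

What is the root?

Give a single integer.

Answer: 995

Derivation:
L0: [4, 55, 81, 67, 88, 18, 91]
L1: h(4,55)=(4*31+55)%997=179 h(81,67)=(81*31+67)%997=584 h(88,18)=(88*31+18)%997=752 h(91,91)=(91*31+91)%997=918 -> [179, 584, 752, 918]
L2: h(179,584)=(179*31+584)%997=151 h(752,918)=(752*31+918)%997=302 -> [151, 302]
L3: h(151,302)=(151*31+302)%997=995 -> [995]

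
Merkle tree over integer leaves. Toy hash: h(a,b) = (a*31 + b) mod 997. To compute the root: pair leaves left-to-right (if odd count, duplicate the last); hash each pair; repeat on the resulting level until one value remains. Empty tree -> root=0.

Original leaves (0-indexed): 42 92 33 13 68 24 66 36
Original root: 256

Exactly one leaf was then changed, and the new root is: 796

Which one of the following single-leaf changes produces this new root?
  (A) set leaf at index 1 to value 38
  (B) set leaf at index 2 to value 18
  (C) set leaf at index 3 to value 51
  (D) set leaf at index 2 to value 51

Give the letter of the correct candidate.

Original leaves: [42, 92, 33, 13, 68, 24, 66, 36]
Target new root: 796
Try each candidate change and compute the resulting root:
Candidate A: set leaf[1] = 38 -> leaves = [42, 38, 33, 13, 68, 24, 66, 36]
  L0: [42, 38, 33, 13, 68, 24, 66, 36]
  L1: h(42,38)=(42*31+38)%997=343 h(33,13)=(33*31+13)%997=39 h(68,24)=(68*31+24)%997=138 h(66,36)=(66*31+36)%997=88 -> [343, 39, 138, 88]
  L2: h(343,39)=(343*31+39)%997=702 h(138,88)=(138*31+88)%997=378 -> [702, 378]
  L3: h(702,378)=(702*31+378)%997=206 -> [206]
  root = 206 != target 796
Candidate B: set leaf[2] = 18 -> leaves = [42, 92, 18, 13, 68, 24, 66, 36]
  L0: [42, 92, 18, 13, 68, 24, 66, 36]
  L1: h(42,92)=(42*31+92)%997=397 h(18,13)=(18*31+13)%997=571 h(68,24)=(68*31+24)%997=138 h(66,36)=(66*31+36)%997=88 -> [397, 571, 138, 88]
  L2: h(397,571)=(397*31+571)%997=914 h(138,88)=(138*31+88)%997=378 -> [914, 378]
  L3: h(914,378)=(914*31+378)%997=796 -> [796]
  root = 796 == target 796  ** MATCH **
Candidate C: set leaf[3] = 51 -> leaves = [42, 92, 33, 51, 68, 24, 66, 36]
  L0: [42, 92, 33, 51, 68, 24, 66, 36]
  L1: h(42,92)=(42*31+92)%997=397 h(33,51)=(33*31+51)%997=77 h(68,24)=(68*31+24)%997=138 h(66,36)=(66*31+36)%997=88 -> [397, 77, 138, 88]
  L2: h(397,77)=(397*31+77)%997=420 h(138,88)=(138*31+88)%997=378 -> [420, 378]
  L3: h(420,378)=(420*31+378)%997=437 -> [437]
  root = 437 != target 796
Candidate D: set leaf[2] = 51 -> leaves = [42, 92, 51, 13, 68, 24, 66, 36]
  L0: [42, 92, 51, 13, 68, 24, 66, 36]
  L1: h(42,92)=(42*31+92)%997=397 h(51,13)=(51*31+13)%997=597 h(68,24)=(68*31+24)%997=138 h(66,36)=(66*31+36)%997=88 -> [397, 597, 138, 88]
  L2: h(397,597)=(397*31+597)%997=940 h(138,88)=(138*31+88)%997=378 -> [940, 378]
  L3: h(940,378)=(940*31+378)%997=605 -> [605]
  root = 605 != target 796
Candidate B produces the target root.

Answer: B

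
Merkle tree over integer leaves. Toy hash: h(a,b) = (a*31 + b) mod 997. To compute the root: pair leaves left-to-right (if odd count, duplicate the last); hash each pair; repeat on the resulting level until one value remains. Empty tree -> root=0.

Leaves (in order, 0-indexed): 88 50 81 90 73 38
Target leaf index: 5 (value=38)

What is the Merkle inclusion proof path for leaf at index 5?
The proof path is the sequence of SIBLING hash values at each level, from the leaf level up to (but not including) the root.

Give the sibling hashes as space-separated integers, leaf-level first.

L0 (leaves): [88, 50, 81, 90, 73, 38], target index=5
L1: h(88,50)=(88*31+50)%997=784 [pair 0] h(81,90)=(81*31+90)%997=607 [pair 1] h(73,38)=(73*31+38)%997=307 [pair 2] -> [784, 607, 307]
  Sibling for proof at L0: 73
L2: h(784,607)=(784*31+607)%997=983 [pair 0] h(307,307)=(307*31+307)%997=851 [pair 1] -> [983, 851]
  Sibling for proof at L1: 307
L3: h(983,851)=(983*31+851)%997=417 [pair 0] -> [417]
  Sibling for proof at L2: 983
Root: 417
Proof path (sibling hashes from leaf to root): [73, 307, 983]

Answer: 73 307 983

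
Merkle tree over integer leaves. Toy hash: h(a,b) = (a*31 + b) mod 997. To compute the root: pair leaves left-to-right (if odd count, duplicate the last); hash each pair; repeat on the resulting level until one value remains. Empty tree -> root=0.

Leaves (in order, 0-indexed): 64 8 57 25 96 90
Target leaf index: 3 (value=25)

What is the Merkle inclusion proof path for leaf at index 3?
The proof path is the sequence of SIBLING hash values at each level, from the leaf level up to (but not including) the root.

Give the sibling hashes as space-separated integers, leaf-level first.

L0 (leaves): [64, 8, 57, 25, 96, 90], target index=3
L1: h(64,8)=(64*31+8)%997=995 [pair 0] h(57,25)=(57*31+25)%997=795 [pair 1] h(96,90)=(96*31+90)%997=75 [pair 2] -> [995, 795, 75]
  Sibling for proof at L0: 57
L2: h(995,795)=(995*31+795)%997=733 [pair 0] h(75,75)=(75*31+75)%997=406 [pair 1] -> [733, 406]
  Sibling for proof at L1: 995
L3: h(733,406)=(733*31+406)%997=198 [pair 0] -> [198]
  Sibling for proof at L2: 406
Root: 198
Proof path (sibling hashes from leaf to root): [57, 995, 406]

Answer: 57 995 406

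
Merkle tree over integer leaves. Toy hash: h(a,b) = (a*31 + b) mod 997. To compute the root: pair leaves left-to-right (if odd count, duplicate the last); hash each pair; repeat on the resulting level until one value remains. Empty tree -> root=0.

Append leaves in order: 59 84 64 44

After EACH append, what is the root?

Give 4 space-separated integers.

After append 59 (leaves=[59]):
  L0: [59]
  root=59
After append 84 (leaves=[59, 84]):
  L0: [59, 84]
  L1: h(59,84)=(59*31+84)%997=916 -> [916]
  root=916
After append 64 (leaves=[59, 84, 64]):
  L0: [59, 84, 64]
  L1: h(59,84)=(59*31+84)%997=916 h(64,64)=(64*31+64)%997=54 -> [916, 54]
  L2: h(916,54)=(916*31+54)%997=534 -> [534]
  root=534
After append 44 (leaves=[59, 84, 64, 44]):
  L0: [59, 84, 64, 44]
  L1: h(59,84)=(59*31+84)%997=916 h(64,44)=(64*31+44)%997=34 -> [916, 34]
  L2: h(916,34)=(916*31+34)%997=514 -> [514]
  root=514

Answer: 59 916 534 514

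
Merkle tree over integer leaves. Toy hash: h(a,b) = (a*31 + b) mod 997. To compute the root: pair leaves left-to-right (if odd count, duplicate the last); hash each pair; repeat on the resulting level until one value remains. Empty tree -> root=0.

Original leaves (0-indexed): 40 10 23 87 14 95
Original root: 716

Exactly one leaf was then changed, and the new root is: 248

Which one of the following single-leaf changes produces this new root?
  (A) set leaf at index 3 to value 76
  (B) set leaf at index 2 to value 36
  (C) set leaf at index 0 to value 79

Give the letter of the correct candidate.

Original leaves: [40, 10, 23, 87, 14, 95]
Target new root: 248
Try each candidate change and compute the resulting root:
Candidate A: set leaf[3] = 76 -> leaves = [40, 10, 23, 76, 14, 95]
  L0: [40, 10, 23, 76, 14, 95]
  L1: h(40,10)=(40*31+10)%997=253 h(23,76)=(23*31+76)%997=789 h(14,95)=(14*31+95)%997=529 -> [253, 789, 529]
  L2: h(253,789)=(253*31+789)%997=656 h(529,529)=(529*31+529)%997=976 -> [656, 976]
  L3: h(656,976)=(656*31+976)%997=375 -> [375]
  root = 375 != target 248
Candidate B: set leaf[2] = 36 -> leaves = [40, 10, 36, 87, 14, 95]
  L0: [40, 10, 36, 87, 14, 95]
  L1: h(40,10)=(40*31+10)%997=253 h(36,87)=(36*31+87)%997=206 h(14,95)=(14*31+95)%997=529 -> [253, 206, 529]
  L2: h(253,206)=(253*31+206)%997=73 h(529,529)=(529*31+529)%997=976 -> [73, 976]
  L3: h(73,976)=(73*31+976)%997=248 -> [248]
  root = 248 == target 248  ** MATCH **
Candidate C: set leaf[0] = 79 -> leaves = [79, 10, 23, 87, 14, 95]
  L0: [79, 10, 23, 87, 14, 95]
  L1: h(79,10)=(79*31+10)%997=465 h(23,87)=(23*31+87)%997=800 h(14,95)=(14*31+95)%997=529 -> [465, 800, 529]
  L2: h(465,800)=(465*31+800)%997=260 h(529,529)=(529*31+529)%997=976 -> [260, 976]
  L3: h(260,976)=(260*31+976)%997=63 -> [63]
  root = 63 != target 248
Candidate B produces the target root.

Answer: B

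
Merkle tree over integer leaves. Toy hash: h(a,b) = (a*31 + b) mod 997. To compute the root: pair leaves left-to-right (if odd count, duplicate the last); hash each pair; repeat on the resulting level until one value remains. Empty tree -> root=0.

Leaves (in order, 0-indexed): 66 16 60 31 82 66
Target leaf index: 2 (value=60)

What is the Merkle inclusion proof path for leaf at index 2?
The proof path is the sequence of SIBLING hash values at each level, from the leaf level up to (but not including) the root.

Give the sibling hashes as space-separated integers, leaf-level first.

Answer: 31 68 705

Derivation:
L0 (leaves): [66, 16, 60, 31, 82, 66], target index=2
L1: h(66,16)=(66*31+16)%997=68 [pair 0] h(60,31)=(60*31+31)%997=894 [pair 1] h(82,66)=(82*31+66)%997=614 [pair 2] -> [68, 894, 614]
  Sibling for proof at L0: 31
L2: h(68,894)=(68*31+894)%997=11 [pair 0] h(614,614)=(614*31+614)%997=705 [pair 1] -> [11, 705]
  Sibling for proof at L1: 68
L3: h(11,705)=(11*31+705)%997=49 [pair 0] -> [49]
  Sibling for proof at L2: 705
Root: 49
Proof path (sibling hashes from leaf to root): [31, 68, 705]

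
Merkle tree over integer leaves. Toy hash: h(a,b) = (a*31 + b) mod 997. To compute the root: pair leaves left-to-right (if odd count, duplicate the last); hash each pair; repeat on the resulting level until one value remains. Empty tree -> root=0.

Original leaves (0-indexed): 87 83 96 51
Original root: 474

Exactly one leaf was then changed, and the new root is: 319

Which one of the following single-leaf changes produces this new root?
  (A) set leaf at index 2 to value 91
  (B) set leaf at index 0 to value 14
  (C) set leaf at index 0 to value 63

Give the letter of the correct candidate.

Original leaves: [87, 83, 96, 51]
Target new root: 319
Try each candidate change and compute the resulting root:
Candidate A: set leaf[2] = 91 -> leaves = [87, 83, 91, 51]
  L0: [87, 83, 91, 51]
  L1: h(87,83)=(87*31+83)%997=786 h(91,51)=(91*31+51)%997=878 -> [786, 878]
  L2: h(786,878)=(786*31+878)%997=319 -> [319]
  root = 319 == target 319  ** MATCH **
Candidate B: set leaf[0] = 14 -> leaves = [14, 83, 96, 51]
  L0: [14, 83, 96, 51]
  L1: h(14,83)=(14*31+83)%997=517 h(96,51)=(96*31+51)%997=36 -> [517, 36]
  L2: h(517,36)=(517*31+36)%997=111 -> [111]
  root = 111 != target 319
Candidate C: set leaf[0] = 63 -> leaves = [63, 83, 96, 51]
  L0: [63, 83, 96, 51]
  L1: h(63,83)=(63*31+83)%997=42 h(96,51)=(96*31+51)%997=36 -> [42, 36]
  L2: h(42,36)=(42*31+36)%997=341 -> [341]
  root = 341 != target 319
Candidate A produces the target root.

Answer: A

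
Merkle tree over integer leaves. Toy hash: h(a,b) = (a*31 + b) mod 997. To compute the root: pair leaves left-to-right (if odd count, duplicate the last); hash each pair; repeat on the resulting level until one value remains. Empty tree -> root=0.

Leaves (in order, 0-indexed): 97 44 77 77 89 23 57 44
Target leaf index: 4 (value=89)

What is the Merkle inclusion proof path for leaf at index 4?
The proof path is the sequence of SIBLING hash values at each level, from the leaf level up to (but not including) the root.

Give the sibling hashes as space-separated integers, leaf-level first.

L0 (leaves): [97, 44, 77, 77, 89, 23, 57, 44], target index=4
L1: h(97,44)=(97*31+44)%997=60 [pair 0] h(77,77)=(77*31+77)%997=470 [pair 1] h(89,23)=(89*31+23)%997=788 [pair 2] h(57,44)=(57*31+44)%997=814 [pair 3] -> [60, 470, 788, 814]
  Sibling for proof at L0: 23
L2: h(60,470)=(60*31+470)%997=336 [pair 0] h(788,814)=(788*31+814)%997=317 [pair 1] -> [336, 317]
  Sibling for proof at L1: 814
L3: h(336,317)=(336*31+317)%997=763 [pair 0] -> [763]
  Sibling for proof at L2: 336
Root: 763
Proof path (sibling hashes from leaf to root): [23, 814, 336]

Answer: 23 814 336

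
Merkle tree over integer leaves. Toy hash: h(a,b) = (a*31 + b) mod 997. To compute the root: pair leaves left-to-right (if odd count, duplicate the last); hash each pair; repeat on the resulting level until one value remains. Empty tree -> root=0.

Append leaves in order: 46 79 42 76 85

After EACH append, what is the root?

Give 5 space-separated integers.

After append 46 (leaves=[46]):
  L0: [46]
  root=46
After append 79 (leaves=[46, 79]):
  L0: [46, 79]
  L1: h(46,79)=(46*31+79)%997=508 -> [508]
  root=508
After append 42 (leaves=[46, 79, 42]):
  L0: [46, 79, 42]
  L1: h(46,79)=(46*31+79)%997=508 h(42,42)=(42*31+42)%997=347 -> [508, 347]
  L2: h(508,347)=(508*31+347)%997=143 -> [143]
  root=143
After append 76 (leaves=[46, 79, 42, 76]):
  L0: [46, 79, 42, 76]
  L1: h(46,79)=(46*31+79)%997=508 h(42,76)=(42*31+76)%997=381 -> [508, 381]
  L2: h(508,381)=(508*31+381)%997=177 -> [177]
  root=177
After append 85 (leaves=[46, 79, 42, 76, 85]):
  L0: [46, 79, 42, 76, 85]
  L1: h(46,79)=(46*31+79)%997=508 h(42,76)=(42*31+76)%997=381 h(85,85)=(85*31+85)%997=726 -> [508, 381, 726]
  L2: h(508,381)=(508*31+381)%997=177 h(726,726)=(726*31+726)%997=301 -> [177, 301]
  L3: h(177,301)=(177*31+301)%997=803 -> [803]
  root=803

Answer: 46 508 143 177 803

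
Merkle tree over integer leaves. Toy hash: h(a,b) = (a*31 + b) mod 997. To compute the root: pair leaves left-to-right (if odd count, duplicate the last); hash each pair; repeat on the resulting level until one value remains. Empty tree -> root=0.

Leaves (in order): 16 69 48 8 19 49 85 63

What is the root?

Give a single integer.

L0: [16, 69, 48, 8, 19, 49, 85, 63]
L1: h(16,69)=(16*31+69)%997=565 h(48,8)=(48*31+8)%997=499 h(19,49)=(19*31+49)%997=638 h(85,63)=(85*31+63)%997=704 -> [565, 499, 638, 704]
L2: h(565,499)=(565*31+499)%997=68 h(638,704)=(638*31+704)%997=542 -> [68, 542]
L3: h(68,542)=(68*31+542)%997=656 -> [656]

Answer: 656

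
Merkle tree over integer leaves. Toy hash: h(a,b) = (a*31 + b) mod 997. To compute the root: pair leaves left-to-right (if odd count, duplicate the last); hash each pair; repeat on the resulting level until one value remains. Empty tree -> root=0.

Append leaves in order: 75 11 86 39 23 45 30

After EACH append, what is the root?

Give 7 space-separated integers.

After append 75 (leaves=[75]):
  L0: [75]
  root=75
After append 11 (leaves=[75, 11]):
  L0: [75, 11]
  L1: h(75,11)=(75*31+11)%997=342 -> [342]
  root=342
After append 86 (leaves=[75, 11, 86]):
  L0: [75, 11, 86]
  L1: h(75,11)=(75*31+11)%997=342 h(86,86)=(86*31+86)%997=758 -> [342, 758]
  L2: h(342,758)=(342*31+758)%997=393 -> [393]
  root=393
After append 39 (leaves=[75, 11, 86, 39]):
  L0: [75, 11, 86, 39]
  L1: h(75,11)=(75*31+11)%997=342 h(86,39)=(86*31+39)%997=711 -> [342, 711]
  L2: h(342,711)=(342*31+711)%997=346 -> [346]
  root=346
After append 23 (leaves=[75, 11, 86, 39, 23]):
  L0: [75, 11, 86, 39, 23]
  L1: h(75,11)=(75*31+11)%997=342 h(86,39)=(86*31+39)%997=711 h(23,23)=(23*31+23)%997=736 -> [342, 711, 736]
  L2: h(342,711)=(342*31+711)%997=346 h(736,736)=(736*31+736)%997=621 -> [346, 621]
  L3: h(346,621)=(346*31+621)%997=380 -> [380]
  root=380
After append 45 (leaves=[75, 11, 86, 39, 23, 45]):
  L0: [75, 11, 86, 39, 23, 45]
  L1: h(75,11)=(75*31+11)%997=342 h(86,39)=(86*31+39)%997=711 h(23,45)=(23*31+45)%997=758 -> [342, 711, 758]
  L2: h(342,711)=(342*31+711)%997=346 h(758,758)=(758*31+758)%997=328 -> [346, 328]
  L3: h(346,328)=(346*31+328)%997=87 -> [87]
  root=87
After append 30 (leaves=[75, 11, 86, 39, 23, 45, 30]):
  L0: [75, 11, 86, 39, 23, 45, 30]
  L1: h(75,11)=(75*31+11)%997=342 h(86,39)=(86*31+39)%997=711 h(23,45)=(23*31+45)%997=758 h(30,30)=(30*31+30)%997=960 -> [342, 711, 758, 960]
  L2: h(342,711)=(342*31+711)%997=346 h(758,960)=(758*31+960)%997=530 -> [346, 530]
  L3: h(346,530)=(346*31+530)%997=289 -> [289]
  root=289

Answer: 75 342 393 346 380 87 289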